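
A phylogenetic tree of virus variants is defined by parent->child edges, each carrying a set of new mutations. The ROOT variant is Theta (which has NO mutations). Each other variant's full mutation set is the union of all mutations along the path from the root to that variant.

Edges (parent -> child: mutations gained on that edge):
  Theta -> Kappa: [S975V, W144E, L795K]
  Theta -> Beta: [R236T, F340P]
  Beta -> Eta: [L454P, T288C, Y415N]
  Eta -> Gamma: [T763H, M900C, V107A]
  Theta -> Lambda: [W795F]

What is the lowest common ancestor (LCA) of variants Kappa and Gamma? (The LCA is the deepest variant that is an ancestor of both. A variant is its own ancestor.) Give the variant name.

Answer: Theta

Derivation:
Path from root to Kappa: Theta -> Kappa
  ancestors of Kappa: {Theta, Kappa}
Path from root to Gamma: Theta -> Beta -> Eta -> Gamma
  ancestors of Gamma: {Theta, Beta, Eta, Gamma}
Common ancestors: {Theta}
Walk up from Gamma: Gamma (not in ancestors of Kappa), Eta (not in ancestors of Kappa), Beta (not in ancestors of Kappa), Theta (in ancestors of Kappa)
Deepest common ancestor (LCA) = Theta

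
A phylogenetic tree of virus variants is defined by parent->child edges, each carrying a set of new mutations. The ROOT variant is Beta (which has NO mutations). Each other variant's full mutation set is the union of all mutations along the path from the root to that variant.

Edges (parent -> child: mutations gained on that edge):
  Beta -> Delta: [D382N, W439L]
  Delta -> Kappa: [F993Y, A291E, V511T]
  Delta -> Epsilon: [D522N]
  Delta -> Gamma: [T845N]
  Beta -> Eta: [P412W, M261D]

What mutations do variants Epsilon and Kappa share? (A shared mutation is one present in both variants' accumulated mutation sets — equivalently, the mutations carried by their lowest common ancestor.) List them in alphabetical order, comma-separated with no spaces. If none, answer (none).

Answer: D382N,W439L

Derivation:
Accumulating mutations along path to Epsilon:
  At Beta: gained [] -> total []
  At Delta: gained ['D382N', 'W439L'] -> total ['D382N', 'W439L']
  At Epsilon: gained ['D522N'] -> total ['D382N', 'D522N', 'W439L']
Mutations(Epsilon) = ['D382N', 'D522N', 'W439L']
Accumulating mutations along path to Kappa:
  At Beta: gained [] -> total []
  At Delta: gained ['D382N', 'W439L'] -> total ['D382N', 'W439L']
  At Kappa: gained ['F993Y', 'A291E', 'V511T'] -> total ['A291E', 'D382N', 'F993Y', 'V511T', 'W439L']
Mutations(Kappa) = ['A291E', 'D382N', 'F993Y', 'V511T', 'W439L']
Intersection: ['D382N', 'D522N', 'W439L'] ∩ ['A291E', 'D382N', 'F993Y', 'V511T', 'W439L'] = ['D382N', 'W439L']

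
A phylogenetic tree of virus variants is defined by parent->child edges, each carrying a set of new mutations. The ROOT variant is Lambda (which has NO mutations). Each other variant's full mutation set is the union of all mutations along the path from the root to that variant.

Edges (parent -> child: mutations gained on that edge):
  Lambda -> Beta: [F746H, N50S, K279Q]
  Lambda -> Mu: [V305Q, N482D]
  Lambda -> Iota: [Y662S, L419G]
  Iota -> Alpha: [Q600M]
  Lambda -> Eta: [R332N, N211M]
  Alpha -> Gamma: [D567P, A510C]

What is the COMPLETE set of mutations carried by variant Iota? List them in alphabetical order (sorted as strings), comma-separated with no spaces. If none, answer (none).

At Lambda: gained [] -> total []
At Iota: gained ['Y662S', 'L419G'] -> total ['L419G', 'Y662S']

Answer: L419G,Y662S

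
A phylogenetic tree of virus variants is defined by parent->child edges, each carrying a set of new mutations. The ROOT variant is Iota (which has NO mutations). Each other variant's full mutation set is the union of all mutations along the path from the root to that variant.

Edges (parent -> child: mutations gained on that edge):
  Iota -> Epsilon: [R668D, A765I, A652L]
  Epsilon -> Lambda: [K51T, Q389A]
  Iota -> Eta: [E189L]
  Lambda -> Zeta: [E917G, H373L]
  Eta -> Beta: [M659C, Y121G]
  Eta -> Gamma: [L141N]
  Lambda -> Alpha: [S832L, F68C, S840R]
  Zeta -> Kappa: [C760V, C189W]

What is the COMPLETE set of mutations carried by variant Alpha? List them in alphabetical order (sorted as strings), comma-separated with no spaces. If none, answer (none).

At Iota: gained [] -> total []
At Epsilon: gained ['R668D', 'A765I', 'A652L'] -> total ['A652L', 'A765I', 'R668D']
At Lambda: gained ['K51T', 'Q389A'] -> total ['A652L', 'A765I', 'K51T', 'Q389A', 'R668D']
At Alpha: gained ['S832L', 'F68C', 'S840R'] -> total ['A652L', 'A765I', 'F68C', 'K51T', 'Q389A', 'R668D', 'S832L', 'S840R']

Answer: A652L,A765I,F68C,K51T,Q389A,R668D,S832L,S840R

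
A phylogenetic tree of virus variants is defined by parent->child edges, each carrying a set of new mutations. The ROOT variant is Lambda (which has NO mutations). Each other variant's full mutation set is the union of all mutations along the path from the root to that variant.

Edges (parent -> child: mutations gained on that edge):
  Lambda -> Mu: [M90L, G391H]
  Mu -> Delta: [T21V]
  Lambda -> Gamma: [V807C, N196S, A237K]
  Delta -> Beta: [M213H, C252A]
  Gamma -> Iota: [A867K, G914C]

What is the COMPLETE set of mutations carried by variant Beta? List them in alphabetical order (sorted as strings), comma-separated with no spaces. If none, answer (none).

At Lambda: gained [] -> total []
At Mu: gained ['M90L', 'G391H'] -> total ['G391H', 'M90L']
At Delta: gained ['T21V'] -> total ['G391H', 'M90L', 'T21V']
At Beta: gained ['M213H', 'C252A'] -> total ['C252A', 'G391H', 'M213H', 'M90L', 'T21V']

Answer: C252A,G391H,M213H,M90L,T21V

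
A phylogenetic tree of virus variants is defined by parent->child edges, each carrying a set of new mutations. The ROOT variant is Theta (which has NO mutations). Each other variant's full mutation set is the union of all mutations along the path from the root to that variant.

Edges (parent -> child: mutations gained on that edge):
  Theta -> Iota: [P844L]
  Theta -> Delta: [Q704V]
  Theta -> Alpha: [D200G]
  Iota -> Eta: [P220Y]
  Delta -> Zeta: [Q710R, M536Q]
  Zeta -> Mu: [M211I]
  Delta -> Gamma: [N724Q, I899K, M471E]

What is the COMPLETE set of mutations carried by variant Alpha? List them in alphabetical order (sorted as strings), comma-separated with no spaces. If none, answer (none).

At Theta: gained [] -> total []
At Alpha: gained ['D200G'] -> total ['D200G']

Answer: D200G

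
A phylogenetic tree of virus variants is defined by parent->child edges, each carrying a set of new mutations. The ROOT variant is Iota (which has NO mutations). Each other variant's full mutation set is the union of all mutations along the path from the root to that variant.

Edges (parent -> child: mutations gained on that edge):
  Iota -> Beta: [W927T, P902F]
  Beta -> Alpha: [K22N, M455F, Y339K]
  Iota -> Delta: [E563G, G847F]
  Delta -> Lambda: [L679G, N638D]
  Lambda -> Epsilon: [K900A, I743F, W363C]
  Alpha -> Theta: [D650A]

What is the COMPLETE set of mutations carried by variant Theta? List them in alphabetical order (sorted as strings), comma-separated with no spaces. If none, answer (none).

At Iota: gained [] -> total []
At Beta: gained ['W927T', 'P902F'] -> total ['P902F', 'W927T']
At Alpha: gained ['K22N', 'M455F', 'Y339K'] -> total ['K22N', 'M455F', 'P902F', 'W927T', 'Y339K']
At Theta: gained ['D650A'] -> total ['D650A', 'K22N', 'M455F', 'P902F', 'W927T', 'Y339K']

Answer: D650A,K22N,M455F,P902F,W927T,Y339K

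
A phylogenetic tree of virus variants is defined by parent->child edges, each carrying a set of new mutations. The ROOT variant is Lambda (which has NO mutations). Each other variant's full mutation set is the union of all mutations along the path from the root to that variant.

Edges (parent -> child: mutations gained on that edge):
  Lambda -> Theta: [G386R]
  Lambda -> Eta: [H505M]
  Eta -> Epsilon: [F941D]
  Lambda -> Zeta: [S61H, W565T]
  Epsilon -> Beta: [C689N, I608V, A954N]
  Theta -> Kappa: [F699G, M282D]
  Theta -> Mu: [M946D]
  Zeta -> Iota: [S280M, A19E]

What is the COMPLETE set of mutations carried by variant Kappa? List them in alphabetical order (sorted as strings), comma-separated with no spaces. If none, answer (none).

At Lambda: gained [] -> total []
At Theta: gained ['G386R'] -> total ['G386R']
At Kappa: gained ['F699G', 'M282D'] -> total ['F699G', 'G386R', 'M282D']

Answer: F699G,G386R,M282D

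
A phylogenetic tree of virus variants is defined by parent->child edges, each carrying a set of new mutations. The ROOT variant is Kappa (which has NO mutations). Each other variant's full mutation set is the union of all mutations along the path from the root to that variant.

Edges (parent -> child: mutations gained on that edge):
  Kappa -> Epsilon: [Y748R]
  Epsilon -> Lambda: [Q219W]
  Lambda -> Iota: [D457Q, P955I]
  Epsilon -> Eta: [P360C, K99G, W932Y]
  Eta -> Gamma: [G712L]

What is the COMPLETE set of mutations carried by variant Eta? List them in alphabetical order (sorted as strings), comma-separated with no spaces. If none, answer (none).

At Kappa: gained [] -> total []
At Epsilon: gained ['Y748R'] -> total ['Y748R']
At Eta: gained ['P360C', 'K99G', 'W932Y'] -> total ['K99G', 'P360C', 'W932Y', 'Y748R']

Answer: K99G,P360C,W932Y,Y748R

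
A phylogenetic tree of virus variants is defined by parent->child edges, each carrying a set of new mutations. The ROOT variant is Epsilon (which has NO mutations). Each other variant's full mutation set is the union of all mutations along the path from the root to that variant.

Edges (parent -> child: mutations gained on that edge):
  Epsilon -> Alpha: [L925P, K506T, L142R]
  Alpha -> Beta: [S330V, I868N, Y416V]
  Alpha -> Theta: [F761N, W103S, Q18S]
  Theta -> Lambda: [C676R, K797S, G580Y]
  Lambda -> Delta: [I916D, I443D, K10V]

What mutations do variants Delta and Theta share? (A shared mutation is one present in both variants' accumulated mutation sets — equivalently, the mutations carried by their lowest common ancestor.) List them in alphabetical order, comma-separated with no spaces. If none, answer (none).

Accumulating mutations along path to Delta:
  At Epsilon: gained [] -> total []
  At Alpha: gained ['L925P', 'K506T', 'L142R'] -> total ['K506T', 'L142R', 'L925P']
  At Theta: gained ['F761N', 'W103S', 'Q18S'] -> total ['F761N', 'K506T', 'L142R', 'L925P', 'Q18S', 'W103S']
  At Lambda: gained ['C676R', 'K797S', 'G580Y'] -> total ['C676R', 'F761N', 'G580Y', 'K506T', 'K797S', 'L142R', 'L925P', 'Q18S', 'W103S']
  At Delta: gained ['I916D', 'I443D', 'K10V'] -> total ['C676R', 'F761N', 'G580Y', 'I443D', 'I916D', 'K10V', 'K506T', 'K797S', 'L142R', 'L925P', 'Q18S', 'W103S']
Mutations(Delta) = ['C676R', 'F761N', 'G580Y', 'I443D', 'I916D', 'K10V', 'K506T', 'K797S', 'L142R', 'L925P', 'Q18S', 'W103S']
Accumulating mutations along path to Theta:
  At Epsilon: gained [] -> total []
  At Alpha: gained ['L925P', 'K506T', 'L142R'] -> total ['K506T', 'L142R', 'L925P']
  At Theta: gained ['F761N', 'W103S', 'Q18S'] -> total ['F761N', 'K506T', 'L142R', 'L925P', 'Q18S', 'W103S']
Mutations(Theta) = ['F761N', 'K506T', 'L142R', 'L925P', 'Q18S', 'W103S']
Intersection: ['C676R', 'F761N', 'G580Y', 'I443D', 'I916D', 'K10V', 'K506T', 'K797S', 'L142R', 'L925P', 'Q18S', 'W103S'] ∩ ['F761N', 'K506T', 'L142R', 'L925P', 'Q18S', 'W103S'] = ['F761N', 'K506T', 'L142R', 'L925P', 'Q18S', 'W103S']

Answer: F761N,K506T,L142R,L925P,Q18S,W103S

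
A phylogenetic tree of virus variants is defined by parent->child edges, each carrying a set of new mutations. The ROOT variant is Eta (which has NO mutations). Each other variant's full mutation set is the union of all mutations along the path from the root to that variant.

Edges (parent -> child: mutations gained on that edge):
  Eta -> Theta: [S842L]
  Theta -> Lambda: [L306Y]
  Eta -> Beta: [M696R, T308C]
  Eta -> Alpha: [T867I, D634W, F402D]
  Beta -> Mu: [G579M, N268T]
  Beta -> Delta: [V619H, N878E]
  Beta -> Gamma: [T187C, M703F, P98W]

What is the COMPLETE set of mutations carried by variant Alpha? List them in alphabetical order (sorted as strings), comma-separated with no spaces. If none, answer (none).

Answer: D634W,F402D,T867I

Derivation:
At Eta: gained [] -> total []
At Alpha: gained ['T867I', 'D634W', 'F402D'] -> total ['D634W', 'F402D', 'T867I']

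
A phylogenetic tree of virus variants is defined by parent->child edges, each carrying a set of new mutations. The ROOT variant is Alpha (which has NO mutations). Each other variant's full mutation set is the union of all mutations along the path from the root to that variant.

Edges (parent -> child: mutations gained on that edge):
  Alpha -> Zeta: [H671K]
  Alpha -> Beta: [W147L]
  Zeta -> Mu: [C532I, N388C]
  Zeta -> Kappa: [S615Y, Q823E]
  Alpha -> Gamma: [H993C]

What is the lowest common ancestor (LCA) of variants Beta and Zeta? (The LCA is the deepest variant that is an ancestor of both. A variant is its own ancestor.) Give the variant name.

Answer: Alpha

Derivation:
Path from root to Beta: Alpha -> Beta
  ancestors of Beta: {Alpha, Beta}
Path from root to Zeta: Alpha -> Zeta
  ancestors of Zeta: {Alpha, Zeta}
Common ancestors: {Alpha}
Walk up from Zeta: Zeta (not in ancestors of Beta), Alpha (in ancestors of Beta)
Deepest common ancestor (LCA) = Alpha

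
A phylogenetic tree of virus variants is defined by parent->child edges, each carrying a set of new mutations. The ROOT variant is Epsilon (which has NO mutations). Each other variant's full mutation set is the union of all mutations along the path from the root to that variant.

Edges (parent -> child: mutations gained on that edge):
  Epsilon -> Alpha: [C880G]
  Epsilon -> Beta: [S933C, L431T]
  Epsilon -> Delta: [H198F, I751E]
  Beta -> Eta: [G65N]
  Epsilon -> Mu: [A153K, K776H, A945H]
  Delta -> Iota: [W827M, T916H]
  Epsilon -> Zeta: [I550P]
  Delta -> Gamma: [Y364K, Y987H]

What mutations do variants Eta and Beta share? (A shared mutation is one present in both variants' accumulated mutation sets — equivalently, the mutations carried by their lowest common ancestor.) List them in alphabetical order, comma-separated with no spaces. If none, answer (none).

Answer: L431T,S933C

Derivation:
Accumulating mutations along path to Eta:
  At Epsilon: gained [] -> total []
  At Beta: gained ['S933C', 'L431T'] -> total ['L431T', 'S933C']
  At Eta: gained ['G65N'] -> total ['G65N', 'L431T', 'S933C']
Mutations(Eta) = ['G65N', 'L431T', 'S933C']
Accumulating mutations along path to Beta:
  At Epsilon: gained [] -> total []
  At Beta: gained ['S933C', 'L431T'] -> total ['L431T', 'S933C']
Mutations(Beta) = ['L431T', 'S933C']
Intersection: ['G65N', 'L431T', 'S933C'] ∩ ['L431T', 'S933C'] = ['L431T', 'S933C']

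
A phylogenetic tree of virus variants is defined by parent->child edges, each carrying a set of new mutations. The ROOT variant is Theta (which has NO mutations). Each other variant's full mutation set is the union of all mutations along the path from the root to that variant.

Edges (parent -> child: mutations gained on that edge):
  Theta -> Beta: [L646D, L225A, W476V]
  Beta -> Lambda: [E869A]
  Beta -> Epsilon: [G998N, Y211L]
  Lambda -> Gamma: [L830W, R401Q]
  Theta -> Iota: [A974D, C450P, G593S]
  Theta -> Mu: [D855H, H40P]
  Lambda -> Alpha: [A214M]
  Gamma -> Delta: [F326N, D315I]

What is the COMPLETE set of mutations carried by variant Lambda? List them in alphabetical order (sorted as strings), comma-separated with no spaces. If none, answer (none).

At Theta: gained [] -> total []
At Beta: gained ['L646D', 'L225A', 'W476V'] -> total ['L225A', 'L646D', 'W476V']
At Lambda: gained ['E869A'] -> total ['E869A', 'L225A', 'L646D', 'W476V']

Answer: E869A,L225A,L646D,W476V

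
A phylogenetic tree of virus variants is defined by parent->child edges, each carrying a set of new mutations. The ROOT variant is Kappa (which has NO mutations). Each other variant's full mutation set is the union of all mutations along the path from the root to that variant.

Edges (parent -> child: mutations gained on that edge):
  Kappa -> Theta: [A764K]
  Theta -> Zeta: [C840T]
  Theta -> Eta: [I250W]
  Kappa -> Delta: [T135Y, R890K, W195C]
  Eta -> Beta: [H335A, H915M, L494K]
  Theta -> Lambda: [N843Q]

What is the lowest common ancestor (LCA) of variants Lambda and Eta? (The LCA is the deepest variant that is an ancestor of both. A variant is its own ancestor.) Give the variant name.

Answer: Theta

Derivation:
Path from root to Lambda: Kappa -> Theta -> Lambda
  ancestors of Lambda: {Kappa, Theta, Lambda}
Path from root to Eta: Kappa -> Theta -> Eta
  ancestors of Eta: {Kappa, Theta, Eta}
Common ancestors: {Kappa, Theta}
Walk up from Eta: Eta (not in ancestors of Lambda), Theta (in ancestors of Lambda), Kappa (in ancestors of Lambda)
Deepest common ancestor (LCA) = Theta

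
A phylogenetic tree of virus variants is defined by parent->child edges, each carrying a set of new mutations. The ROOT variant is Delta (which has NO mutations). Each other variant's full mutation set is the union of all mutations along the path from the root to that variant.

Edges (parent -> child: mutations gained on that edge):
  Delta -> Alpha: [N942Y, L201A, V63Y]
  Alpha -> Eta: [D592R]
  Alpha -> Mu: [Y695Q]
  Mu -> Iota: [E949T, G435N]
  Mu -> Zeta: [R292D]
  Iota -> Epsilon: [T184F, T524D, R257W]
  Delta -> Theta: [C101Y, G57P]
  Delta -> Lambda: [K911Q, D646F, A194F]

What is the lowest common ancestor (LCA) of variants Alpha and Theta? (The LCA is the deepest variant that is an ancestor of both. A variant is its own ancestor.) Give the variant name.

Path from root to Alpha: Delta -> Alpha
  ancestors of Alpha: {Delta, Alpha}
Path from root to Theta: Delta -> Theta
  ancestors of Theta: {Delta, Theta}
Common ancestors: {Delta}
Walk up from Theta: Theta (not in ancestors of Alpha), Delta (in ancestors of Alpha)
Deepest common ancestor (LCA) = Delta

Answer: Delta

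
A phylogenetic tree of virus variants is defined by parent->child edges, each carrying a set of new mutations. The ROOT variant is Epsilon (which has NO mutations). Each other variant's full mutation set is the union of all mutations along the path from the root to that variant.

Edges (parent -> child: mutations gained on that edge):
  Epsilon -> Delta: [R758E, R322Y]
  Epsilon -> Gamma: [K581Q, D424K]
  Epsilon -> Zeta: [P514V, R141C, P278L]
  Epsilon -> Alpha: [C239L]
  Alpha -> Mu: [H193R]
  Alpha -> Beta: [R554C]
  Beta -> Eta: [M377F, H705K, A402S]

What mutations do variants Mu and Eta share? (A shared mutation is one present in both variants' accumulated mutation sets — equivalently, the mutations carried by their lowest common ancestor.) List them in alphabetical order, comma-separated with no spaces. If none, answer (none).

Accumulating mutations along path to Mu:
  At Epsilon: gained [] -> total []
  At Alpha: gained ['C239L'] -> total ['C239L']
  At Mu: gained ['H193R'] -> total ['C239L', 'H193R']
Mutations(Mu) = ['C239L', 'H193R']
Accumulating mutations along path to Eta:
  At Epsilon: gained [] -> total []
  At Alpha: gained ['C239L'] -> total ['C239L']
  At Beta: gained ['R554C'] -> total ['C239L', 'R554C']
  At Eta: gained ['M377F', 'H705K', 'A402S'] -> total ['A402S', 'C239L', 'H705K', 'M377F', 'R554C']
Mutations(Eta) = ['A402S', 'C239L', 'H705K', 'M377F', 'R554C']
Intersection: ['C239L', 'H193R'] ∩ ['A402S', 'C239L', 'H705K', 'M377F', 'R554C'] = ['C239L']

Answer: C239L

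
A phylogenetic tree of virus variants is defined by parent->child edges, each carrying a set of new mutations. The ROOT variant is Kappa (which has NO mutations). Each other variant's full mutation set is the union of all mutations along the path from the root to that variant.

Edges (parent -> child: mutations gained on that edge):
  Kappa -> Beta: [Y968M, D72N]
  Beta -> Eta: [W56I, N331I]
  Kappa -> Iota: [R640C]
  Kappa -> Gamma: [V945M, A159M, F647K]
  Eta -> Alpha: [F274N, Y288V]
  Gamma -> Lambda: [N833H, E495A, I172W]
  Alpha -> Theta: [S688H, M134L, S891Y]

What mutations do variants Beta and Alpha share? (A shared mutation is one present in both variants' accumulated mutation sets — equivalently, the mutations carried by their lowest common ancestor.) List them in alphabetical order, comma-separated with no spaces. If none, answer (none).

Accumulating mutations along path to Beta:
  At Kappa: gained [] -> total []
  At Beta: gained ['Y968M', 'D72N'] -> total ['D72N', 'Y968M']
Mutations(Beta) = ['D72N', 'Y968M']
Accumulating mutations along path to Alpha:
  At Kappa: gained [] -> total []
  At Beta: gained ['Y968M', 'D72N'] -> total ['D72N', 'Y968M']
  At Eta: gained ['W56I', 'N331I'] -> total ['D72N', 'N331I', 'W56I', 'Y968M']
  At Alpha: gained ['F274N', 'Y288V'] -> total ['D72N', 'F274N', 'N331I', 'W56I', 'Y288V', 'Y968M']
Mutations(Alpha) = ['D72N', 'F274N', 'N331I', 'W56I', 'Y288V', 'Y968M']
Intersection: ['D72N', 'Y968M'] ∩ ['D72N', 'F274N', 'N331I', 'W56I', 'Y288V', 'Y968M'] = ['D72N', 'Y968M']

Answer: D72N,Y968M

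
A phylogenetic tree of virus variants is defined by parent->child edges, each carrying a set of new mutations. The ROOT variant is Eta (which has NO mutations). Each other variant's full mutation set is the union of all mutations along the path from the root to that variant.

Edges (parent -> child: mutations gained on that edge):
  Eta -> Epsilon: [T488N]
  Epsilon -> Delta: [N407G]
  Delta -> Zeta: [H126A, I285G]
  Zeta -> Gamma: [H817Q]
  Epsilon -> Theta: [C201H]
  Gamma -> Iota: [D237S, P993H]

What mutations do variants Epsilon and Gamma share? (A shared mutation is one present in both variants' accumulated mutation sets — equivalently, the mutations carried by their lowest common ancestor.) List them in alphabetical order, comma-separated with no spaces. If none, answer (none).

Accumulating mutations along path to Epsilon:
  At Eta: gained [] -> total []
  At Epsilon: gained ['T488N'] -> total ['T488N']
Mutations(Epsilon) = ['T488N']
Accumulating mutations along path to Gamma:
  At Eta: gained [] -> total []
  At Epsilon: gained ['T488N'] -> total ['T488N']
  At Delta: gained ['N407G'] -> total ['N407G', 'T488N']
  At Zeta: gained ['H126A', 'I285G'] -> total ['H126A', 'I285G', 'N407G', 'T488N']
  At Gamma: gained ['H817Q'] -> total ['H126A', 'H817Q', 'I285G', 'N407G', 'T488N']
Mutations(Gamma) = ['H126A', 'H817Q', 'I285G', 'N407G', 'T488N']
Intersection: ['T488N'] ∩ ['H126A', 'H817Q', 'I285G', 'N407G', 'T488N'] = ['T488N']

Answer: T488N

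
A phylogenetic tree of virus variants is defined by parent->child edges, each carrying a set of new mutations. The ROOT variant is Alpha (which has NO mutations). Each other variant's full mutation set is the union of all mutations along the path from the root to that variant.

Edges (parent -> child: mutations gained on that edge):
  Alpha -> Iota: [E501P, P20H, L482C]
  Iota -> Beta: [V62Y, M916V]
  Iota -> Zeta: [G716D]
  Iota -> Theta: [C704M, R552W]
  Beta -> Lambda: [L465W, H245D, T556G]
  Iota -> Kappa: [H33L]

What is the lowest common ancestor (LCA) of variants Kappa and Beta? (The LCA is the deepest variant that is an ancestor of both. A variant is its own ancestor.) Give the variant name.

Answer: Iota

Derivation:
Path from root to Kappa: Alpha -> Iota -> Kappa
  ancestors of Kappa: {Alpha, Iota, Kappa}
Path from root to Beta: Alpha -> Iota -> Beta
  ancestors of Beta: {Alpha, Iota, Beta}
Common ancestors: {Alpha, Iota}
Walk up from Beta: Beta (not in ancestors of Kappa), Iota (in ancestors of Kappa), Alpha (in ancestors of Kappa)
Deepest common ancestor (LCA) = Iota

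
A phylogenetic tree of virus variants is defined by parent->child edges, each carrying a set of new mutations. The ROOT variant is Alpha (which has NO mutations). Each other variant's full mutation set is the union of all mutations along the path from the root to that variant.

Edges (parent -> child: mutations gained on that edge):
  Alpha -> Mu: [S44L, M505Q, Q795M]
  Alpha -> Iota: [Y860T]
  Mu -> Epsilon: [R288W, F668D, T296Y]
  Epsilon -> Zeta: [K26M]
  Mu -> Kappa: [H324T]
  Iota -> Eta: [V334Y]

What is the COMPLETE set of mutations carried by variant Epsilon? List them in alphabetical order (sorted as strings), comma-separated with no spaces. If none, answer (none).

At Alpha: gained [] -> total []
At Mu: gained ['S44L', 'M505Q', 'Q795M'] -> total ['M505Q', 'Q795M', 'S44L']
At Epsilon: gained ['R288W', 'F668D', 'T296Y'] -> total ['F668D', 'M505Q', 'Q795M', 'R288W', 'S44L', 'T296Y']

Answer: F668D,M505Q,Q795M,R288W,S44L,T296Y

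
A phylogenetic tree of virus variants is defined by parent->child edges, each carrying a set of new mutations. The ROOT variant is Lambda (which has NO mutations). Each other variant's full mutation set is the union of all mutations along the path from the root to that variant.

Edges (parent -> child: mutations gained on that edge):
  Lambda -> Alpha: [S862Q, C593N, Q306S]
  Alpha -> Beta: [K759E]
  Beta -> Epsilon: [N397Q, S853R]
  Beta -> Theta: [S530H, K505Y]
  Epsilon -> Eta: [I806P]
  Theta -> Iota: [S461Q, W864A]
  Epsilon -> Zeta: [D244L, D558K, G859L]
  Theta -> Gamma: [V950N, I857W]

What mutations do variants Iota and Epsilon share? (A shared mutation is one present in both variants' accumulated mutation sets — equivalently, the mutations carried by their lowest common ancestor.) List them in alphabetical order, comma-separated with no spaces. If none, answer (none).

Answer: C593N,K759E,Q306S,S862Q

Derivation:
Accumulating mutations along path to Iota:
  At Lambda: gained [] -> total []
  At Alpha: gained ['S862Q', 'C593N', 'Q306S'] -> total ['C593N', 'Q306S', 'S862Q']
  At Beta: gained ['K759E'] -> total ['C593N', 'K759E', 'Q306S', 'S862Q']
  At Theta: gained ['S530H', 'K505Y'] -> total ['C593N', 'K505Y', 'K759E', 'Q306S', 'S530H', 'S862Q']
  At Iota: gained ['S461Q', 'W864A'] -> total ['C593N', 'K505Y', 'K759E', 'Q306S', 'S461Q', 'S530H', 'S862Q', 'W864A']
Mutations(Iota) = ['C593N', 'K505Y', 'K759E', 'Q306S', 'S461Q', 'S530H', 'S862Q', 'W864A']
Accumulating mutations along path to Epsilon:
  At Lambda: gained [] -> total []
  At Alpha: gained ['S862Q', 'C593N', 'Q306S'] -> total ['C593N', 'Q306S', 'S862Q']
  At Beta: gained ['K759E'] -> total ['C593N', 'K759E', 'Q306S', 'S862Q']
  At Epsilon: gained ['N397Q', 'S853R'] -> total ['C593N', 'K759E', 'N397Q', 'Q306S', 'S853R', 'S862Q']
Mutations(Epsilon) = ['C593N', 'K759E', 'N397Q', 'Q306S', 'S853R', 'S862Q']
Intersection: ['C593N', 'K505Y', 'K759E', 'Q306S', 'S461Q', 'S530H', 'S862Q', 'W864A'] ∩ ['C593N', 'K759E', 'N397Q', 'Q306S', 'S853R', 'S862Q'] = ['C593N', 'K759E', 'Q306S', 'S862Q']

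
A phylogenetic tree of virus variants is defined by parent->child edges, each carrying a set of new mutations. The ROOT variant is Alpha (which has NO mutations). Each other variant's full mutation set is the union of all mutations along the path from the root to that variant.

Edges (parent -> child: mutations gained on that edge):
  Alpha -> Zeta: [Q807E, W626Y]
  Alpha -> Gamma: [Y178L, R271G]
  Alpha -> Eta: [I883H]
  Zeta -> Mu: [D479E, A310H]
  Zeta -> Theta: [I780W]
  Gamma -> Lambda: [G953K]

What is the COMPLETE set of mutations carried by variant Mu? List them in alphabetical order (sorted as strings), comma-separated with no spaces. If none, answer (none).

At Alpha: gained [] -> total []
At Zeta: gained ['Q807E', 'W626Y'] -> total ['Q807E', 'W626Y']
At Mu: gained ['D479E', 'A310H'] -> total ['A310H', 'D479E', 'Q807E', 'W626Y']

Answer: A310H,D479E,Q807E,W626Y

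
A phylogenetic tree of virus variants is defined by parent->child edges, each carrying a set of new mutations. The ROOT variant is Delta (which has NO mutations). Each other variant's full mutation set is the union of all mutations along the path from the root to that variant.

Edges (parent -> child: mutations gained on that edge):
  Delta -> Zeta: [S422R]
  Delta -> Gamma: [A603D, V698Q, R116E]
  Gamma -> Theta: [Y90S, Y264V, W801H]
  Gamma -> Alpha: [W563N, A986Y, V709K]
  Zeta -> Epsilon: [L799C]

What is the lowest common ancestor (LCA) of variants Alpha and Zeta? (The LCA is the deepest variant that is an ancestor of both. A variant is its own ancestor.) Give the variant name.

Answer: Delta

Derivation:
Path from root to Alpha: Delta -> Gamma -> Alpha
  ancestors of Alpha: {Delta, Gamma, Alpha}
Path from root to Zeta: Delta -> Zeta
  ancestors of Zeta: {Delta, Zeta}
Common ancestors: {Delta}
Walk up from Zeta: Zeta (not in ancestors of Alpha), Delta (in ancestors of Alpha)
Deepest common ancestor (LCA) = Delta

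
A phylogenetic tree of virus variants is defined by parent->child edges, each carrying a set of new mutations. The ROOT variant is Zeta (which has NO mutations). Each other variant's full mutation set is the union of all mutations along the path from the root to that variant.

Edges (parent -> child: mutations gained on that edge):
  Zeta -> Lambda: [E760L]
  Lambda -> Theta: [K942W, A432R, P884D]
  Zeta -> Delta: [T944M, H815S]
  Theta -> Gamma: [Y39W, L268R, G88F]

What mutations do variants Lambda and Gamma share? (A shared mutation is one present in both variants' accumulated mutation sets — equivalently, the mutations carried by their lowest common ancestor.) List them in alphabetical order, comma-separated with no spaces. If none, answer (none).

Accumulating mutations along path to Lambda:
  At Zeta: gained [] -> total []
  At Lambda: gained ['E760L'] -> total ['E760L']
Mutations(Lambda) = ['E760L']
Accumulating mutations along path to Gamma:
  At Zeta: gained [] -> total []
  At Lambda: gained ['E760L'] -> total ['E760L']
  At Theta: gained ['K942W', 'A432R', 'P884D'] -> total ['A432R', 'E760L', 'K942W', 'P884D']
  At Gamma: gained ['Y39W', 'L268R', 'G88F'] -> total ['A432R', 'E760L', 'G88F', 'K942W', 'L268R', 'P884D', 'Y39W']
Mutations(Gamma) = ['A432R', 'E760L', 'G88F', 'K942W', 'L268R', 'P884D', 'Y39W']
Intersection: ['E760L'] ∩ ['A432R', 'E760L', 'G88F', 'K942W', 'L268R', 'P884D', 'Y39W'] = ['E760L']

Answer: E760L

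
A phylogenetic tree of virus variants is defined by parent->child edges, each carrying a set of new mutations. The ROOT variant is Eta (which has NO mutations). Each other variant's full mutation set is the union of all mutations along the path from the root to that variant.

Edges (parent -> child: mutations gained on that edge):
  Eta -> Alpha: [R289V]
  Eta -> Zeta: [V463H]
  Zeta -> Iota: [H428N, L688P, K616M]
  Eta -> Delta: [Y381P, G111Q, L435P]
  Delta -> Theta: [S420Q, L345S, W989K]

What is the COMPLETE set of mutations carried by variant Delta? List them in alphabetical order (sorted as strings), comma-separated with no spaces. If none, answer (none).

At Eta: gained [] -> total []
At Delta: gained ['Y381P', 'G111Q', 'L435P'] -> total ['G111Q', 'L435P', 'Y381P']

Answer: G111Q,L435P,Y381P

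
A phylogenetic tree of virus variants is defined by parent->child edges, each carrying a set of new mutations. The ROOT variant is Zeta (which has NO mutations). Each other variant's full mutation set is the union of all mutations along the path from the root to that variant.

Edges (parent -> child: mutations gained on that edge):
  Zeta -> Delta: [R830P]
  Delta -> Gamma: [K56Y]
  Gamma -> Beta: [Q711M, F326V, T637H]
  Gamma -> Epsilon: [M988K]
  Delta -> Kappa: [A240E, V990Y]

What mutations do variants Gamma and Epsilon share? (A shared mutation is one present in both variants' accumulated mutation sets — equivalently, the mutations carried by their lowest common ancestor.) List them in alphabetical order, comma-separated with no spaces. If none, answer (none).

Answer: K56Y,R830P

Derivation:
Accumulating mutations along path to Gamma:
  At Zeta: gained [] -> total []
  At Delta: gained ['R830P'] -> total ['R830P']
  At Gamma: gained ['K56Y'] -> total ['K56Y', 'R830P']
Mutations(Gamma) = ['K56Y', 'R830P']
Accumulating mutations along path to Epsilon:
  At Zeta: gained [] -> total []
  At Delta: gained ['R830P'] -> total ['R830P']
  At Gamma: gained ['K56Y'] -> total ['K56Y', 'R830P']
  At Epsilon: gained ['M988K'] -> total ['K56Y', 'M988K', 'R830P']
Mutations(Epsilon) = ['K56Y', 'M988K', 'R830P']
Intersection: ['K56Y', 'R830P'] ∩ ['K56Y', 'M988K', 'R830P'] = ['K56Y', 'R830P']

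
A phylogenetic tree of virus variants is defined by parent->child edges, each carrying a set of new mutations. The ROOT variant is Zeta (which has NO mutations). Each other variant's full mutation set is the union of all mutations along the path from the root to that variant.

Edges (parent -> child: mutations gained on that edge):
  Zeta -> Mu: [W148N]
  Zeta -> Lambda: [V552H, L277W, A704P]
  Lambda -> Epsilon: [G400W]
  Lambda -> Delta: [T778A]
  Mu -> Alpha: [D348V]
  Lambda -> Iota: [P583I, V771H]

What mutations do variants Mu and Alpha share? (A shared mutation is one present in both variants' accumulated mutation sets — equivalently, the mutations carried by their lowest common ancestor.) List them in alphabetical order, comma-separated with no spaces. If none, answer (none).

Accumulating mutations along path to Mu:
  At Zeta: gained [] -> total []
  At Mu: gained ['W148N'] -> total ['W148N']
Mutations(Mu) = ['W148N']
Accumulating mutations along path to Alpha:
  At Zeta: gained [] -> total []
  At Mu: gained ['W148N'] -> total ['W148N']
  At Alpha: gained ['D348V'] -> total ['D348V', 'W148N']
Mutations(Alpha) = ['D348V', 'W148N']
Intersection: ['W148N'] ∩ ['D348V', 'W148N'] = ['W148N']

Answer: W148N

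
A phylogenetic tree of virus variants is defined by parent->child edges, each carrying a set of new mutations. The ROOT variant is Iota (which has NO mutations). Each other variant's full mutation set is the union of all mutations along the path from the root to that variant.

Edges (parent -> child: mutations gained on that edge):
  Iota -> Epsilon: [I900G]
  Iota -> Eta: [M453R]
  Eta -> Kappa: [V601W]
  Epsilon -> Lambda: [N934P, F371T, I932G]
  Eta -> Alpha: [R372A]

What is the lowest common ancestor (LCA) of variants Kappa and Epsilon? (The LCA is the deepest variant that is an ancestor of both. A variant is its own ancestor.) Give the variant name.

Path from root to Kappa: Iota -> Eta -> Kappa
  ancestors of Kappa: {Iota, Eta, Kappa}
Path from root to Epsilon: Iota -> Epsilon
  ancestors of Epsilon: {Iota, Epsilon}
Common ancestors: {Iota}
Walk up from Epsilon: Epsilon (not in ancestors of Kappa), Iota (in ancestors of Kappa)
Deepest common ancestor (LCA) = Iota

Answer: Iota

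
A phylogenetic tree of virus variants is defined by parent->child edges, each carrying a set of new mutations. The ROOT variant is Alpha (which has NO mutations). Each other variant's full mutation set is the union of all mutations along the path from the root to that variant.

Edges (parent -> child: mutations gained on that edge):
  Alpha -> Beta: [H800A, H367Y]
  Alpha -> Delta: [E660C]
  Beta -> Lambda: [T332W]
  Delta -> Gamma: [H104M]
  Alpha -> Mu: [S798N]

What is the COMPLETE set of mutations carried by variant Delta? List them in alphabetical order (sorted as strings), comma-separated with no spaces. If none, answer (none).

Answer: E660C

Derivation:
At Alpha: gained [] -> total []
At Delta: gained ['E660C'] -> total ['E660C']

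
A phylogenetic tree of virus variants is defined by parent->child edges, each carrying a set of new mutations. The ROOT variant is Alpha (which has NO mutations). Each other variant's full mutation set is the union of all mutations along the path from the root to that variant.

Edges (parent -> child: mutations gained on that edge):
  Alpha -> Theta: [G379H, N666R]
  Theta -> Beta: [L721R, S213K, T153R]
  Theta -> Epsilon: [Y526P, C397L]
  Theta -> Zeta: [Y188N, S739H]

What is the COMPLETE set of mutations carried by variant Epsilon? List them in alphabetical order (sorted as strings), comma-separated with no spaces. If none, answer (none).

Answer: C397L,G379H,N666R,Y526P

Derivation:
At Alpha: gained [] -> total []
At Theta: gained ['G379H', 'N666R'] -> total ['G379H', 'N666R']
At Epsilon: gained ['Y526P', 'C397L'] -> total ['C397L', 'G379H', 'N666R', 'Y526P']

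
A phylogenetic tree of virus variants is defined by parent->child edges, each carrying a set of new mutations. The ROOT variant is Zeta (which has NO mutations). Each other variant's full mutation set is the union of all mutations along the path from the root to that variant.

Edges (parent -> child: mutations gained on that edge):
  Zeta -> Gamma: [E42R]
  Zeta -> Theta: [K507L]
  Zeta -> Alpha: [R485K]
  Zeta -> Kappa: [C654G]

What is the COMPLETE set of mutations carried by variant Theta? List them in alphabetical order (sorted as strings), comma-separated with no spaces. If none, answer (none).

At Zeta: gained [] -> total []
At Theta: gained ['K507L'] -> total ['K507L']

Answer: K507L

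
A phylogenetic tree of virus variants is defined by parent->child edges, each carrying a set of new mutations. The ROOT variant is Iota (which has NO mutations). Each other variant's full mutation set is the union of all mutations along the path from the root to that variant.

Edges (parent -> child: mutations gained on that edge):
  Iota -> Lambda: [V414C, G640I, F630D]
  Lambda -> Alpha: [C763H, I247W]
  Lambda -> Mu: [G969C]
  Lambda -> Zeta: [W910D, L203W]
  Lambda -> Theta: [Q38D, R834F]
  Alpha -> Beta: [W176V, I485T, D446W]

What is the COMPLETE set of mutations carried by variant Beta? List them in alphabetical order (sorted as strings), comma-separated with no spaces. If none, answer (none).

At Iota: gained [] -> total []
At Lambda: gained ['V414C', 'G640I', 'F630D'] -> total ['F630D', 'G640I', 'V414C']
At Alpha: gained ['C763H', 'I247W'] -> total ['C763H', 'F630D', 'G640I', 'I247W', 'V414C']
At Beta: gained ['W176V', 'I485T', 'D446W'] -> total ['C763H', 'D446W', 'F630D', 'G640I', 'I247W', 'I485T', 'V414C', 'W176V']

Answer: C763H,D446W,F630D,G640I,I247W,I485T,V414C,W176V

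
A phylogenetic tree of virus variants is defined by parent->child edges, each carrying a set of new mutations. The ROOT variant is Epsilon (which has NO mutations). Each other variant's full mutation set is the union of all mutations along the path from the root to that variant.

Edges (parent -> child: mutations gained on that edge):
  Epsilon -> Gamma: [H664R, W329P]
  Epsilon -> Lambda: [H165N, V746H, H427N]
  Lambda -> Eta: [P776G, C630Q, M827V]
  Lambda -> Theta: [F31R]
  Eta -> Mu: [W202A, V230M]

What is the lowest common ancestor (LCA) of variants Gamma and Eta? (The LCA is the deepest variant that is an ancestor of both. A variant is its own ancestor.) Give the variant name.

Path from root to Gamma: Epsilon -> Gamma
  ancestors of Gamma: {Epsilon, Gamma}
Path from root to Eta: Epsilon -> Lambda -> Eta
  ancestors of Eta: {Epsilon, Lambda, Eta}
Common ancestors: {Epsilon}
Walk up from Eta: Eta (not in ancestors of Gamma), Lambda (not in ancestors of Gamma), Epsilon (in ancestors of Gamma)
Deepest common ancestor (LCA) = Epsilon

Answer: Epsilon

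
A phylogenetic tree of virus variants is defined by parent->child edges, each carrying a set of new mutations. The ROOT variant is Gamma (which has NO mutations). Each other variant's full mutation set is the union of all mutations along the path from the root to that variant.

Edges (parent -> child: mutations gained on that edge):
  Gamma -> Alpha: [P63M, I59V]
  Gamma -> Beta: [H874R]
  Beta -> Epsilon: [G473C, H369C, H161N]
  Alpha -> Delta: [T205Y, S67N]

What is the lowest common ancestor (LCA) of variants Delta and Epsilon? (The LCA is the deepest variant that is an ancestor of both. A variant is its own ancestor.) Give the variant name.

Path from root to Delta: Gamma -> Alpha -> Delta
  ancestors of Delta: {Gamma, Alpha, Delta}
Path from root to Epsilon: Gamma -> Beta -> Epsilon
  ancestors of Epsilon: {Gamma, Beta, Epsilon}
Common ancestors: {Gamma}
Walk up from Epsilon: Epsilon (not in ancestors of Delta), Beta (not in ancestors of Delta), Gamma (in ancestors of Delta)
Deepest common ancestor (LCA) = Gamma

Answer: Gamma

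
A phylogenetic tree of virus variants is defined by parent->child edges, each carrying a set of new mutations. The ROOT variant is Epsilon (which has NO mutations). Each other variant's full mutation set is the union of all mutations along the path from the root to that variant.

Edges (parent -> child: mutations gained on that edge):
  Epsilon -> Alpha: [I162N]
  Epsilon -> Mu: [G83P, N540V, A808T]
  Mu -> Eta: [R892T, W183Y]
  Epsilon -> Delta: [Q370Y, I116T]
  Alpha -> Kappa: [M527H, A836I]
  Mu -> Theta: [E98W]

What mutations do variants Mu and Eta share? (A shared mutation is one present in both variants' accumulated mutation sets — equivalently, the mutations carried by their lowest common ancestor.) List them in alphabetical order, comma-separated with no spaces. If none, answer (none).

Answer: A808T,G83P,N540V

Derivation:
Accumulating mutations along path to Mu:
  At Epsilon: gained [] -> total []
  At Mu: gained ['G83P', 'N540V', 'A808T'] -> total ['A808T', 'G83P', 'N540V']
Mutations(Mu) = ['A808T', 'G83P', 'N540V']
Accumulating mutations along path to Eta:
  At Epsilon: gained [] -> total []
  At Mu: gained ['G83P', 'N540V', 'A808T'] -> total ['A808T', 'G83P', 'N540V']
  At Eta: gained ['R892T', 'W183Y'] -> total ['A808T', 'G83P', 'N540V', 'R892T', 'W183Y']
Mutations(Eta) = ['A808T', 'G83P', 'N540V', 'R892T', 'W183Y']
Intersection: ['A808T', 'G83P', 'N540V'] ∩ ['A808T', 'G83P', 'N540V', 'R892T', 'W183Y'] = ['A808T', 'G83P', 'N540V']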